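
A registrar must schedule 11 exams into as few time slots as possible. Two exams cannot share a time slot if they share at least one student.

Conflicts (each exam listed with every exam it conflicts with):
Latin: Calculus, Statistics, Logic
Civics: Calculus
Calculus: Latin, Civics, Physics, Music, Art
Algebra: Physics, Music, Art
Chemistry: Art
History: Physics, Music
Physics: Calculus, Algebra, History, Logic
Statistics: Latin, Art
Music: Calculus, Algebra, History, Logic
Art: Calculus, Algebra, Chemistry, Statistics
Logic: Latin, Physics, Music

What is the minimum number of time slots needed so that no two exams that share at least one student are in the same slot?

2

Calculus and Art conflict, so at least 2 time slots are needed.
2 time slots suffice: time slot 1 → {Calculus, Algebra, Chemistry, History, Statistics, Logic}; time slot 2 → {Latin, Civics, Physics, Music, Art}. Each listed conflict is separated.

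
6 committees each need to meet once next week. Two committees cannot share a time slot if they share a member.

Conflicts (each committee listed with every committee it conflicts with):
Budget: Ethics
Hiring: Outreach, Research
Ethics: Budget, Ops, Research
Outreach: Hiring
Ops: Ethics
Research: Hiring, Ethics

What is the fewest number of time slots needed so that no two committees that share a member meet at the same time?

2

Hiring and Research conflict, so at least 2 time slots are needed.
Using 2 time slots: Budget=2, Hiring=1, Ethics=1, Outreach=2, Ops=2, Research=2. Each listed conflict is separated.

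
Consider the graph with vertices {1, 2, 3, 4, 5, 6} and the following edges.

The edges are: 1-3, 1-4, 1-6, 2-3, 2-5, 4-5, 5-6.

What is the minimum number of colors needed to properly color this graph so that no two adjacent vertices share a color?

3

The cycle 4-5-2-3-1-4 has odd length 5, so it cannot be 2-colored; at least 3 colors are needed.
A valid assignment using 3 colors: 1=a, 2=b, 3=c, 4=b, 5=a, 6=b. Each edge has distinct colors on its endpoints.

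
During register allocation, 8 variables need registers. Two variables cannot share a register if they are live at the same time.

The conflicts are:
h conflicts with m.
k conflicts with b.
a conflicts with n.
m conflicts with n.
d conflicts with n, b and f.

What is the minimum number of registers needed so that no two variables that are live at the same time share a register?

k and b conflict, so at least 2 registers are needed.
2 registers suffice: register 1 → {h, n, b, f}; register 2 → {k, a, m, d}. Each listed conflict is separated.

2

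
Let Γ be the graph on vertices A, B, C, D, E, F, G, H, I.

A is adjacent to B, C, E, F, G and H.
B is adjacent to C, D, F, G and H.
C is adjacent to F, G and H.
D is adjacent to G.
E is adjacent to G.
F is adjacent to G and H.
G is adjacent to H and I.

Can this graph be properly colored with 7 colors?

Yes

The chromatic number is 6. A, B, C, F, G, H are mutually adjacent (a clique of size 6), so at least 6 colors are needed.
6 colors suffice: color 1 → {G}; color 2 → {B, E, I}; color 3 → {A, D}; color 4 → {F}; color 5 → {C}; color 6 → {H}.
Since 7 ≥ 6, a proper 7-coloring certainly exists.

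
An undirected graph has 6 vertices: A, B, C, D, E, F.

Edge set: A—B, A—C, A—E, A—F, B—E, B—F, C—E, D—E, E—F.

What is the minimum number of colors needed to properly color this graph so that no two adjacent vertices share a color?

A, B, E, F are mutually adjacent (a clique of size 4), so at least 4 colors are needed.
4 colors suffice: color red → {E}; color blue → {A, D}; color green → {C, F}; color yellow → {B}. No two adjacent vertices share a color.

4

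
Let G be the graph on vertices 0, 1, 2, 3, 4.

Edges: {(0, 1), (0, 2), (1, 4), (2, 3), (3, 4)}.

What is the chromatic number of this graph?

The cycle 3-4-1-0-2-3 has odd length 5, so it cannot be 2-colored; at least 3 colors are needed.
3 colors suffice: color red → {1, 3}; color blue → {0, 4}; color green → {2}. Each edge has distinct colors on its endpoints.

3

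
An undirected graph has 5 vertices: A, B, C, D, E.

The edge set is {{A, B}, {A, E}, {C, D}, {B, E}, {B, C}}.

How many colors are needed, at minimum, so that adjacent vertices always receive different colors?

3

A, B, E are mutually adjacent, so at least 3 colors are needed.
One proper 3-coloring: A=green, B=red, C=blue, D=red, E=blue. Each edge has distinct colors on its endpoints.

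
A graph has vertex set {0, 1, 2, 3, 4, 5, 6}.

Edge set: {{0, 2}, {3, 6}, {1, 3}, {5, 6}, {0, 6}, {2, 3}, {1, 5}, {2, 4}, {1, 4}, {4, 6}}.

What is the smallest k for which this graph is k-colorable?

2

2 and 4 are adjacent, so at least 2 colors are needed.
2 colors suffice: color a → {1, 2, 6}; color b → {0, 3, 4, 5}. Each edge has distinct colors on its endpoints.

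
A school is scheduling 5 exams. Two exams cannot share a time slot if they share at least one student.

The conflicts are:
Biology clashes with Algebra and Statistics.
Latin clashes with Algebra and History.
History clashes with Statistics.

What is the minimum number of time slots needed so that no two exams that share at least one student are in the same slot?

The cycle Biology-Algebra-Latin-History-Statistics-Biology has odd length 5, so it cannot be 2-colored; at least 3 time slots are needed.
3 time slots suffice: time slot 1 → {Biology, Latin}; time slot 2 → {Algebra, History}; time slot 3 → {Statistics}. Every pair that conflicts lands in different time slots.

3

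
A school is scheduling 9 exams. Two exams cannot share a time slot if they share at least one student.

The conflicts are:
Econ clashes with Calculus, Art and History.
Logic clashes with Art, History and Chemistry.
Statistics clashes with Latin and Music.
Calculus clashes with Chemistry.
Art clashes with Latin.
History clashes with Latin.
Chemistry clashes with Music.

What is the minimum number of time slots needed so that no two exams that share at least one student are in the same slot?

3

The cycle Econ-History-Logic-Chemistry-Calculus-Econ has odd length 5, so it cannot be 2-colored; at least 3 time slots are needed.
Using 3 time slots: Econ=1, Logic=1, Statistics=2, Calculus=3, Art=2, History=2, Latin=1, Chemistry=2, Music=1. Each listed conflict is separated.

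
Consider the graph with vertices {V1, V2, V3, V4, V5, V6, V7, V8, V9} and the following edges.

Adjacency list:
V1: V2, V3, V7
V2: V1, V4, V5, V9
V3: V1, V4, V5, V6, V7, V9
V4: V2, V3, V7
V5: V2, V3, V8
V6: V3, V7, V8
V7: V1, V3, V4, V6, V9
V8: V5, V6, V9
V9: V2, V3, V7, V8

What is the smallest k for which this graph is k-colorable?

V3, V7, V9 are pairwise adjacent, so at least 3 colors are needed.
3 colors suffice: color 1 → {V2, V3, V8}; color 2 → {V5, V7}; color 3 → {V1, V4, V6, V9}. Each edge has distinct colors on its endpoints.

3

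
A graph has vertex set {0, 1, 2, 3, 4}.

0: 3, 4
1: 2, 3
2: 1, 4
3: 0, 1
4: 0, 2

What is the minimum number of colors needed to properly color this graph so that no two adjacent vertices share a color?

3

The cycle 2-1-3-0-4-2 has odd length 5, so it cannot be 2-colored; at least 3 colors are needed.
A valid assignment using 3 colors: 0=b, 1=b, 2=c, 3=a, 4=a. Each edge has distinct colors on its endpoints.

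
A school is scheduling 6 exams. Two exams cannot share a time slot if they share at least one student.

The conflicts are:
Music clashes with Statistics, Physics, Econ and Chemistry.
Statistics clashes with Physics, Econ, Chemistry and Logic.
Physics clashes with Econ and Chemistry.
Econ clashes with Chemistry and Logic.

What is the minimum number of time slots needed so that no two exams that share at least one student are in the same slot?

5

Music, Statistics, Physics, Econ, Chemistry pairwise conflict, so at least 5 time slots are needed.
A valid assignment using 5 time slots: Music=3, Statistics=1, Physics=4, Econ=2, Chemistry=5, Logic=3. Each listed conflict is separated.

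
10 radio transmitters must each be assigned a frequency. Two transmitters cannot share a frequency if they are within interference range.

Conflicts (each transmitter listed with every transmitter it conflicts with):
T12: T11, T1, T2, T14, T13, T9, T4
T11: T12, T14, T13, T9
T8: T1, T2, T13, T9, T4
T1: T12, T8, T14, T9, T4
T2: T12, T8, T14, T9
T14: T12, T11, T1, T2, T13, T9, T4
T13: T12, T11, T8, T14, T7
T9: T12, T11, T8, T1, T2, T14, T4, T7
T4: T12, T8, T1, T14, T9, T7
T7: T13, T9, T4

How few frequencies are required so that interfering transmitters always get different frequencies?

T12, T1, T14, T9, T4 pairwise conflict, so at least 5 frequencies are needed.
5 frequencies suffice: T12=3, T11=4, T8=2, T1=5, T2=4, T14=2, T13=1, T9=1, T4=4, T7=2. Each listed conflict is separated.

5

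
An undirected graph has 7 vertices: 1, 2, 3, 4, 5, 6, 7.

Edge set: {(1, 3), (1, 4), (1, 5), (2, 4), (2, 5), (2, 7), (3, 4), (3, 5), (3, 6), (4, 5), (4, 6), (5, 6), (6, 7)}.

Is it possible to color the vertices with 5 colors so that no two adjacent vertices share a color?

The chromatic number is 4. 1, 3, 4, 5 are mutually adjacent (a clique of size 4), so at least 4 colors are needed.
One proper 4-coloring: 1=yellow, 2=green, 3=green, 4=blue, 5=red, 6=yellow, 7=red.
Since 5 ≥ 4, a proper 5-coloring certainly exists.

Yes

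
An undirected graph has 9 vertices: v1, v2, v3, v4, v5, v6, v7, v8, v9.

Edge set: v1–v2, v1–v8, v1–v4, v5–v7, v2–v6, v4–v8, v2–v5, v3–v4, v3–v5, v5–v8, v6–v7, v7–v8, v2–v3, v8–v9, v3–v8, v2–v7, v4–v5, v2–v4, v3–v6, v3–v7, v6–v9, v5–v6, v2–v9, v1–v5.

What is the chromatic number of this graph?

v2, v3, v5, v6, v7 are pairwise adjacent (a clique of size 5), so at least 5 colors are needed.
5 colors suffice: color 1 → {v2, v8}; color 2 → {v5, v9}; color 3 → {v1, v3}; color 4 → {v4, v6}; color 5 → {v7}. Every edge joins two different colors.

5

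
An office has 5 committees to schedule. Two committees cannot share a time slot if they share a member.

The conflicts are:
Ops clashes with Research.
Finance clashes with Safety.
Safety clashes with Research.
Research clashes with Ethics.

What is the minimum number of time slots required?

Ops and Research conflict, so at least 2 time slots are needed.
A valid assignment using 2 time slots: Ops=2, Finance=1, Safety=2, Research=1, Ethics=2. Each listed conflict is separated.

2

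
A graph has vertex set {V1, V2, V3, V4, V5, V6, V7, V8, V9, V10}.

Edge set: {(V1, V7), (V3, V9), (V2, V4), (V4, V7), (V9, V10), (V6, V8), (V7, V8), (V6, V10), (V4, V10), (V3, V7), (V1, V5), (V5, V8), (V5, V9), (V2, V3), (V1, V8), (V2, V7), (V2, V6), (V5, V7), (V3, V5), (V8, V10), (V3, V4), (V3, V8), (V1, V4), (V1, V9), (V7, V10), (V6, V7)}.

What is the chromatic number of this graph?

V1, V5, V7, V8 form a clique, so at least 4 colors are needed.
4 colors suffice: V1=3, V2=2, V3=3, V4=4, V5=4, V6=4, V7=1, V8=2, V9=1, V10=3. Each edge has distinct colors on its endpoints.

4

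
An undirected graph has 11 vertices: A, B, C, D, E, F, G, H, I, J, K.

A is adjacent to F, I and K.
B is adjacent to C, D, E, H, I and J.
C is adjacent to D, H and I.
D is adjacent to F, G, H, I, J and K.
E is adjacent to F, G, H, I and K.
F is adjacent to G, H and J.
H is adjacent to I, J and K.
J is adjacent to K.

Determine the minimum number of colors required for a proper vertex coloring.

5

B, C, D, H, I are mutually adjacent (a clique of size 5), so at least 5 colors are needed.
5 colors suffice: color 1 → {A, D, E}; color 2 → {G, H}; color 3 → {F, I, K}; color 4 → {B}; color 5 → {C, J}. Every edge joins two different colors.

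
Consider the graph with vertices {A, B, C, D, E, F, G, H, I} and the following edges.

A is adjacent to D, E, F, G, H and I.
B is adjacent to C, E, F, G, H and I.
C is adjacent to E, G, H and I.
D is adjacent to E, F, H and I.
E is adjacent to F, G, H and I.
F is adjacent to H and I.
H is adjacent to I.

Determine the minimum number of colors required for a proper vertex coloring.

6

A, D, E, F, H, I are pairwise adjacent (a clique of size 6), so at least 6 colors are needed.
One proper 6-coloring: A=4, B=4, C=5, D=6, E=1, F=5, G=2, H=2, I=3. No two adjacent vertices share a color.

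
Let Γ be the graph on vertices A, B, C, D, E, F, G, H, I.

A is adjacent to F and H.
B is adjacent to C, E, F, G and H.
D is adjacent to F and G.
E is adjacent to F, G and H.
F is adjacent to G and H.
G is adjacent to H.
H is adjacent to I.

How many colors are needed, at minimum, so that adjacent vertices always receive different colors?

5

B, E, F, G, H are mutually adjacent (a clique of size 5), so at least 5 colors are needed.
5 colors suffice: A=3, B=4, C=1, D=1, E=5, F=2, G=3, H=1, I=2. Every edge joins two different colors.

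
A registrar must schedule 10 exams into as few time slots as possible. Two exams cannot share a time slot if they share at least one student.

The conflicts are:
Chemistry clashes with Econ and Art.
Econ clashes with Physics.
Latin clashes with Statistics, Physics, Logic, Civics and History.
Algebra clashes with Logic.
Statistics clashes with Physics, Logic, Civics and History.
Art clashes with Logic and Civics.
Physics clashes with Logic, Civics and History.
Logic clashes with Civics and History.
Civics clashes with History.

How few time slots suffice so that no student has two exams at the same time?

Latin, Statistics, Physics, Logic, Civics, History are mutually in conflict, so at least 6 time slots are needed.
6 time slots suffice: time slot 1 → {Econ, Logic}; time slot 2 → {Chemistry, Algebra, Civics}; time slot 3 → {Art, Physics}; time slot 4 → {History}; time slot 5 → {Latin}; time slot 6 → {Statistics}. No two conflicting exams share a time slot.

6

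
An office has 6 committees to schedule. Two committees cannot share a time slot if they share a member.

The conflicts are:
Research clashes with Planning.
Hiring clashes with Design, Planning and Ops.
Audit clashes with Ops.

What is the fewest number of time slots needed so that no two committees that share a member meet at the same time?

2

Hiring and Design conflict, so at least 2 time slots are needed.
A valid assignment using 2 time slots: Research=1, Hiring=1, Design=2, Planning=2, Audit=1, Ops=2. No two conflicting committees share a time slot.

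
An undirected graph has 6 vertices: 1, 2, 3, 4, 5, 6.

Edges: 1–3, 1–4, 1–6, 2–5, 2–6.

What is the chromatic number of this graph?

2 and 6 are adjacent, so at least 2 colors are needed.
2 colors suffice: 1=a, 2=a, 3=b, 4=b, 5=b, 6=b. No two adjacent vertices share a color.

2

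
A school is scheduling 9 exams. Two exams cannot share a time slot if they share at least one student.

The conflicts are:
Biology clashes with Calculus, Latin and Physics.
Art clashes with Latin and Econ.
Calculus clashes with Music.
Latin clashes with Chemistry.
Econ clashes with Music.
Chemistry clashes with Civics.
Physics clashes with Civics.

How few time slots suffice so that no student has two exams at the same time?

3

The cycle Civics-Chemistry-Latin-Biology-Physics-Civics has odd length 5, so it cannot be 2-colored; at least 3 time slots are needed.
Using 3 time slots: Biology=2, Art=2, Calculus=3, Latin=1, Econ=3, Music=1, Chemistry=2, Physics=1, Civics=3. Every pair that conflicts lands in different time slots.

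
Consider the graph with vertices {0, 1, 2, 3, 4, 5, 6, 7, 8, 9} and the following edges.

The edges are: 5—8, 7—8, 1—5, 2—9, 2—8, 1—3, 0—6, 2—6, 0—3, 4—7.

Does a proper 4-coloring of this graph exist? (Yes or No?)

The chromatic number is 3. The cycle 3-1-5-8-2-6-0-3 has odd length 7, so it cannot be 2-colored; at least 3 colors are needed.
3 colors suffice: color red → {3, 4, 6, 8, 9}; color blue → {0, 2, 5, 7}; color green → {1}.
Since 4 ≥ 3, a proper 4-coloring certainly exists.

Yes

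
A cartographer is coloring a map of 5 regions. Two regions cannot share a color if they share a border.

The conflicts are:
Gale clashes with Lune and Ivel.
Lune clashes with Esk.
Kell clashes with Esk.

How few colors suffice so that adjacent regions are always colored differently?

2

Gale and Ivel conflict, so at least 2 colors are needed.
2 colors suffice: Gale=2, Lune=1, Ivel=1, Kell=1, Esk=2. No two conflicting regions share a color.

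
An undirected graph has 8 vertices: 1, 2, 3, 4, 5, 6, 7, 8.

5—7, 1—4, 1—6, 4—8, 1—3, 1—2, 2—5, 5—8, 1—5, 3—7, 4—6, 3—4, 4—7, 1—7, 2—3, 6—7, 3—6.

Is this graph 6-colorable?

Yes

The chromatic number is 5. 1, 3, 4, 6, 7 are pairwise adjacent (a clique of size 5), so at least 5 colors are needed.
5 colors suffice: color red → {1, 8}; color blue → {4, 5}; color green → {2, 7}; color yellow → {3}; color purple → {6}.
Since 6 ≥ 5, a proper 6-coloring certainly exists.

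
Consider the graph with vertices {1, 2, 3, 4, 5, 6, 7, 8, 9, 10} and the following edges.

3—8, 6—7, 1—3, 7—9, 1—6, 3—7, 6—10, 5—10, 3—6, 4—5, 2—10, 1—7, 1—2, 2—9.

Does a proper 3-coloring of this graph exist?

1, 3, 6, 7 are pairwise adjacent (a clique of size 4), so at least 4 colors are needed.
So 3 colors are not enough.

No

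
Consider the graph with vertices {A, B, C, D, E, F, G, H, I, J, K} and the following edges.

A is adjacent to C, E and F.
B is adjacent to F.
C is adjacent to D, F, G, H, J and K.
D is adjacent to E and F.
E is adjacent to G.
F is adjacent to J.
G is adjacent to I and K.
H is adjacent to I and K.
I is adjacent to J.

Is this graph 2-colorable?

No

A, C, F are mutually adjacent, so at least 3 colors are needed.
So 2 colors are not enough.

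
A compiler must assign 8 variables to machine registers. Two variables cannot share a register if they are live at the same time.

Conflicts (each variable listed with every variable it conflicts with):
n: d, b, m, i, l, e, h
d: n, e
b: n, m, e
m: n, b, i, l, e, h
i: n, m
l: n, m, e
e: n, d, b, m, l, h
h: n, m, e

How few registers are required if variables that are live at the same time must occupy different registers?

n, m, e, h are mutually in conflict, so at least 4 registers are needed.
Using 4 registers: n=1, d=2, b=4, m=2, i=3, l=4, e=3, h=4. Each listed conflict is separated.

4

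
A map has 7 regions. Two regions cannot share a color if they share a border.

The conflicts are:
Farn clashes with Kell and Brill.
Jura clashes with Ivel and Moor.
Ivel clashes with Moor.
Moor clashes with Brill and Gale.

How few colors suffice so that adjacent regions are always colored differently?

Jura, Ivel, Moor pairwise conflict, so at least 3 colors are needed.
One proper 3-coloring: Farn=1, Jura=2, Ivel=3, Moor=1, Kell=2, Brill=2, Gale=2. Every pair that conflicts lands in different colors.

3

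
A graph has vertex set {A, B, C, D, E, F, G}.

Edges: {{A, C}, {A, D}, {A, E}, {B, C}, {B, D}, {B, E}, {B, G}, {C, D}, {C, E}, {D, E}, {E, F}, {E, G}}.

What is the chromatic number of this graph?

A, C, D, E form a clique, so at least 4 colors are needed.
One proper 4-coloring: A=4, B=4, C=3, D=2, E=1, F=2, G=2. Each edge has distinct colors on its endpoints.

4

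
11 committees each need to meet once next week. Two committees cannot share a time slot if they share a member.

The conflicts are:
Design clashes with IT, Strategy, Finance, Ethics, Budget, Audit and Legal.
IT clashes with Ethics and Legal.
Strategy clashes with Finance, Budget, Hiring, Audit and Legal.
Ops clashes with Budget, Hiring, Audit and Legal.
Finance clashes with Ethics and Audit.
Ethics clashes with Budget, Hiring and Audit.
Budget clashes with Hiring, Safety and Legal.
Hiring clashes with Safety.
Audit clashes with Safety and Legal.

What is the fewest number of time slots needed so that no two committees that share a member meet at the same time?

4

Design, Strategy, Finance, Audit are mutually in conflict, so at least 4 time slots are needed.
4 time slots suffice: time slot 1 → {IT, Budget, Audit}; time slot 2 → {Design, Hiring}; time slot 3 → {Strategy, Ops, Ethics, Safety}; time slot 4 → {Finance, Legal}. Each listed conflict is separated.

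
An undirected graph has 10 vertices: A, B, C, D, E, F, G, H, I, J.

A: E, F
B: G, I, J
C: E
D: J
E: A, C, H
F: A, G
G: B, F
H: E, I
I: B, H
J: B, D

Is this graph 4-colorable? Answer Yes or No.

Yes

The chromatic number is 3. The cycle H-I-B-G-F-A-E-H has odd length 7, so it cannot be 2-colored; at least 3 colors are needed.
A valid assignment using 3 colors: A=2, B=1, C=2, D=1, E=1, F=1, G=2, H=2, I=3, J=2.
Since 4 ≥ 3, a proper 4-coloring certainly exists.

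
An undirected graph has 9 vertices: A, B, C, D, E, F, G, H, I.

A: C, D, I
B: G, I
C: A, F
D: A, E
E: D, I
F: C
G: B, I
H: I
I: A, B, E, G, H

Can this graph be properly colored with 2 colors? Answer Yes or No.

B, G, I are mutually adjacent, so at least 3 colors are needed.
So 2 colors are not enough.

No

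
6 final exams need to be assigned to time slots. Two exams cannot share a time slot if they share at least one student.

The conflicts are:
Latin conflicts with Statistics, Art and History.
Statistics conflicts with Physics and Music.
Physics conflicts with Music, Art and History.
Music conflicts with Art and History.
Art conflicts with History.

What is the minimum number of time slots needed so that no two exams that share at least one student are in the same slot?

4

Physics, Music, Art, History all conflict with each other, so at least 4 time slots are needed.
Using 4 time slots: Latin=1, Statistics=2, Physics=4, Music=1, Art=2, History=3. No two conflicting exams share a time slot.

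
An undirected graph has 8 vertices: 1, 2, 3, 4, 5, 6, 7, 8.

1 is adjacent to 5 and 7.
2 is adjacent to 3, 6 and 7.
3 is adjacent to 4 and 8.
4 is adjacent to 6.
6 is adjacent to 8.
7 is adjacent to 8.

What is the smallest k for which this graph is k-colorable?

3 and 8 are adjacent, so at least 2 colors are needed.
A valid assignment using 2 colors: 1=blue, 2=blue, 3=red, 4=blue, 5=red, 6=red, 7=red, 8=blue. Each edge has distinct colors on its endpoints.

2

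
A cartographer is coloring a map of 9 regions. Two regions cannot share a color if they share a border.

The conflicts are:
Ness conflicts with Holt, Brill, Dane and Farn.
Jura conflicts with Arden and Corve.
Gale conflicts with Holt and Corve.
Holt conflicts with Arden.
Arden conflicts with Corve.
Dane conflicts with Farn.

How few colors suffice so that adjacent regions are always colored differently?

Jura, Arden, Corve pairwise conflict, so at least 3 colors are needed.
3 colors suffice: color 1 → {Ness, Gale, Arden}; color 2 → {Holt, Brill, Dane, Corve}; color 3 → {Jura, Farn}. No two conflicting regions share a color.

3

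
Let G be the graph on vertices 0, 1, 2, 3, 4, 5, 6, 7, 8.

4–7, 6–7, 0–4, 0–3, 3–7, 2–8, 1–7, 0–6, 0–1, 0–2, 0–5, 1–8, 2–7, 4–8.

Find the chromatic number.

4 and 8 are adjacent, so at least 2 colors are needed.
2 colors suffice: color a → {0, 7, 8}; color b → {1, 2, 3, 4, 5, 6}. Each edge has distinct colors on its endpoints.

2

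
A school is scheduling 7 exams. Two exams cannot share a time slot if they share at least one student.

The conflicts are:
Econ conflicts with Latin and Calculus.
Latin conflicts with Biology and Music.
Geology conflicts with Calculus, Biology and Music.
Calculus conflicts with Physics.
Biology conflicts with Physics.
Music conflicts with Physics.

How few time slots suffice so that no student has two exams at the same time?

3

The cycle Calculus-Geology-Biology-Latin-Econ-Calculus has odd length 5, so it cannot be 2-colored; at least 3 time slots are needed.
A valid assignment using 3 time slots: Econ=3, Latin=2, Geology=2, Calculus=1, Biology=1, Music=1, Physics=2. Each listed conflict is separated.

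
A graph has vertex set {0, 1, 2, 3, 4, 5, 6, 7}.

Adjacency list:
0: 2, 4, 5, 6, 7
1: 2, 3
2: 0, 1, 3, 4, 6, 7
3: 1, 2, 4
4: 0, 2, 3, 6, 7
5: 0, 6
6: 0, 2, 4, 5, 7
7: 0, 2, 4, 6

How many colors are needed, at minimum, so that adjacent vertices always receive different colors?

0, 2, 4, 6, 7 are pairwise adjacent (a clique of size 5), so at least 5 colors are needed.
5 colors suffice: 0=c, 1=c, 2=a, 3=b, 4=d, 5=a, 6=b, 7=e. Every edge joins two different colors.

5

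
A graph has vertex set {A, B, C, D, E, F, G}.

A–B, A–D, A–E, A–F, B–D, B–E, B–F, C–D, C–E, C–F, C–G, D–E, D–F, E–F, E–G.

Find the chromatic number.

5

A, B, D, E, F are mutually adjacent (a clique of size 5), so at least 5 colors are needed.
5 colors suffice: color red → {E}; color blue → {D, G}; color green → {F}; color yellow → {B, C}; color purple → {A}. Each edge has distinct colors on its endpoints.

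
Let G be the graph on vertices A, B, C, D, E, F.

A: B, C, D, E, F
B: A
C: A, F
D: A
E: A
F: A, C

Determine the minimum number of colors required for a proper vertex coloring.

A, C, F are mutually adjacent, so at least 3 colors are needed.
3 colors suffice: color red → {A}; color blue → {B, D, E, F}; color green → {C}. Each edge has distinct colors on its endpoints.

3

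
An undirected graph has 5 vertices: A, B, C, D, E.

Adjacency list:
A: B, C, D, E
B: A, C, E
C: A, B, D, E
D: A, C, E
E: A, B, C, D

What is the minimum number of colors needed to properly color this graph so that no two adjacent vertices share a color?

4

A, B, C, E are mutually adjacent (a clique of size 4), so at least 4 colors are needed.
One proper 4-coloring: A=red, B=yellow, C=blue, D=yellow, E=green. Each edge has distinct colors on its endpoints.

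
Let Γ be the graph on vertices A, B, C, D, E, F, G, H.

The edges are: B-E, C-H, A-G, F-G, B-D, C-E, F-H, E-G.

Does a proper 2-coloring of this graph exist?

No

The cycle E-C-H-F-G-E has odd length 5, so it cannot be 2-colored; at least 3 colors are needed.
So 2 colors are not enough.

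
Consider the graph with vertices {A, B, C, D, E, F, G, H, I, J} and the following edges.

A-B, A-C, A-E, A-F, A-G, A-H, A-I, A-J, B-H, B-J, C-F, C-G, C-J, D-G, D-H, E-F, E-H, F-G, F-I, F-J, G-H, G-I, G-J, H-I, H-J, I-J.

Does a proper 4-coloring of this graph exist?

No

A, G, H, I, J are pairwise adjacent (a clique of size 5), so at least 5 colors are needed.
So 4 colors are not enough.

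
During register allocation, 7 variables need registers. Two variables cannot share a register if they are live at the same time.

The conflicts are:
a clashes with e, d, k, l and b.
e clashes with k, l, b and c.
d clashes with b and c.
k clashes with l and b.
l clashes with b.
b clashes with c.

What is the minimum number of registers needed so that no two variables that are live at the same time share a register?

5

a, e, k, l, b all conflict with each other, so at least 5 registers are needed.
5 registers suffice: register 1 → {b}; register 2 → {a, c}; register 3 → {e, d}; register 4 → {k}; register 5 → {l}. Each listed conflict is separated.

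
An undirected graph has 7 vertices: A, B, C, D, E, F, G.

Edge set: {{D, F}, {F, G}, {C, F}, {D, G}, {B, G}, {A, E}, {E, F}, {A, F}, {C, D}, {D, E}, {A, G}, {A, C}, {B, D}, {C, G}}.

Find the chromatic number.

4

A, C, F, G form a clique, so at least 4 colors are needed.
4 colors suffice: color red → {E, G}; color blue → {B, F}; color green → {A, D}; color yellow → {C}. Every edge joins two different colors.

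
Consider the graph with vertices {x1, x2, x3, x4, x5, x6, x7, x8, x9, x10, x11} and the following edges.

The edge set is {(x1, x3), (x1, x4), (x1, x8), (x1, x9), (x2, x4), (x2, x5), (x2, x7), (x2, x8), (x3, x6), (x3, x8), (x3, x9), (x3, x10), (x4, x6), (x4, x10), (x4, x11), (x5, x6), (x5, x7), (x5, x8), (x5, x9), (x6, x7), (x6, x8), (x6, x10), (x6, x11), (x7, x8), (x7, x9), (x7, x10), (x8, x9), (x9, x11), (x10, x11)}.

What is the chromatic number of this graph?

x1, x3, x8, x9 are mutually adjacent (a clique of size 4), so at least 4 colors are needed.
One proper 4-coloring: x1=Y, x2=B, x3=G, x4=G, x5=Y, x6=B, x7=G, x8=R, x9=B, x10=R, x11=Y. Every edge joins two different colors.

4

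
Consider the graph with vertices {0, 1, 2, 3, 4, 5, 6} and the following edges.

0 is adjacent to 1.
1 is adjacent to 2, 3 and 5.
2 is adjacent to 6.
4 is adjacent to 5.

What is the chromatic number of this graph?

2

1 and 3 are adjacent, so at least 2 colors are needed.
2 colors suffice: color a → {1, 4, 6}; color b → {0, 2, 3, 5}. Each edge has distinct colors on its endpoints.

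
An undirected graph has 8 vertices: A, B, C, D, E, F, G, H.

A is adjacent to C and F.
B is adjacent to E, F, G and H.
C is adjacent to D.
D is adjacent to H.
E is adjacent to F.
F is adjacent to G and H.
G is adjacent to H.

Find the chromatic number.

4

B, F, G, H form a clique, so at least 4 colors are needed.
4 colors suffice: color red → {C, F}; color blue → {A, E, H}; color green → {B, D}; color yellow → {G}. Every edge joins two different colors.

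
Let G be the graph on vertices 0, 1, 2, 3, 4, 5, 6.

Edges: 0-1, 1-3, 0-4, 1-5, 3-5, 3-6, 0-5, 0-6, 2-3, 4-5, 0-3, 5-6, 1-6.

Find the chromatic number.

0, 1, 3, 5, 6 form a clique, so at least 5 colors are needed.
5 colors suffice: color a → {2, 5}; color b → {0}; color c → {3, 4}; color d → {1}; color e → {6}. Every edge joins two different colors.

5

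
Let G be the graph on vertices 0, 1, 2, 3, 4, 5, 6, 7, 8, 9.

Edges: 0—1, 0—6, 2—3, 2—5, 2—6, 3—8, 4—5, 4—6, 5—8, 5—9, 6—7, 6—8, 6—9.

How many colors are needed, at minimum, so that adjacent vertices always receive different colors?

2

6 and 8 are adjacent, so at least 2 colors are needed.
2 colors suffice: 0=blue, 1=red, 2=blue, 3=red, 4=blue, 5=red, 6=red, 7=blue, 8=blue, 9=blue. No two adjacent vertices share a color.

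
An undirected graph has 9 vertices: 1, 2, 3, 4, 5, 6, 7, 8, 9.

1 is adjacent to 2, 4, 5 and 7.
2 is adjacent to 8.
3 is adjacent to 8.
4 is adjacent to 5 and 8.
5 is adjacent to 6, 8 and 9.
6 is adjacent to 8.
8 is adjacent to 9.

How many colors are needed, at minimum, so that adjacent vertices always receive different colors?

3

4, 5, 8 are pairwise adjacent, so at least 3 colors are needed.
3 colors suffice: color a → {1, 8}; color b → {2, 3, 5, 7}; color c → {4, 6, 9}. No two adjacent vertices share a color.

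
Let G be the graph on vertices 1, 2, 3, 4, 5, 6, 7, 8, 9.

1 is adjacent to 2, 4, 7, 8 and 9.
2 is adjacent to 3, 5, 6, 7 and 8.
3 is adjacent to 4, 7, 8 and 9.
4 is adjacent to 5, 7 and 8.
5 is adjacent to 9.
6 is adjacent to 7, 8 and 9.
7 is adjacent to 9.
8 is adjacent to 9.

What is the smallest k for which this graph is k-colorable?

1, 2, 7 are pairwise adjacent, so at least 3 colors are needed.
3 colors suffice: 1=c, 2=b, 3=c, 4=b, 5=a, 6=c, 7=a, 8=a, 9=b. Every edge joins two different colors.

3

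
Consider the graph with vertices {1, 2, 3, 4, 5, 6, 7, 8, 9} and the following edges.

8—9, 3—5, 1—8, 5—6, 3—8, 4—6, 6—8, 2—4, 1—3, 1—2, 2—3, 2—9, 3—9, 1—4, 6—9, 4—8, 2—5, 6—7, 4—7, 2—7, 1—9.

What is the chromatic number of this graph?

4

1, 2, 3, 9 form a clique, so at least 4 colors are needed.
One proper 4-coloring: 1=yellow, 2=red, 3=blue, 4=green, 5=green, 6=blue, 7=yellow, 8=red, 9=green. Each edge has distinct colors on its endpoints.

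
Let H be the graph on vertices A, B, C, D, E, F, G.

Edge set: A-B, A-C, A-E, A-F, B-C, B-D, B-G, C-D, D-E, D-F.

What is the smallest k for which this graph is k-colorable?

3

B, C, D are pairwise adjacent, so at least 3 colors are needed.
3 colors suffice: color red → {A, D, G}; color blue → {B, E, F}; color green → {C}. No two adjacent vertices share a color.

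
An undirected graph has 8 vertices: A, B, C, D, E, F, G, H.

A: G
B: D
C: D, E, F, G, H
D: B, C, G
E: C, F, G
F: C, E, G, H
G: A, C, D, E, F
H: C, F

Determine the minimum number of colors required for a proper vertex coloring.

C, E, F, G are mutually adjacent (a clique of size 4), so at least 4 colors are needed.
One proper 4-coloring: A=blue, B=red, C=blue, D=green, E=yellow, F=green, G=red, H=red. Each edge has distinct colors on its endpoints.

4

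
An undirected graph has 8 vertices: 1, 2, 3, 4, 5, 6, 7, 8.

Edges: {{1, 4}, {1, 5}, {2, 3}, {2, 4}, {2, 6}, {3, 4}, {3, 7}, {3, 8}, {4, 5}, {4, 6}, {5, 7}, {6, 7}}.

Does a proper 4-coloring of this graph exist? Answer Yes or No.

Yes

The chromatic number is 3. 1, 4, 5 are pairwise adjacent, so at least 3 colors are needed.
3 colors suffice: color a → {4, 7, 8}; color b → {3, 5, 6}; color c → {1, 2}.
Since 4 ≥ 3, a proper 4-coloring certainly exists.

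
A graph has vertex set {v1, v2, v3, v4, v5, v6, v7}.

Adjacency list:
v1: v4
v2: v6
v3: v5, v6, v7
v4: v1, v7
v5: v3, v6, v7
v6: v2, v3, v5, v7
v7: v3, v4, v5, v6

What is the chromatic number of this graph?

v3, v5, v6, v7 are mutually adjacent (a clique of size 4), so at least 4 colors are needed.
4 colors suffice: color 1 → {v4, v6}; color 2 → {v1, v2, v7}; color 3 → {v5}; color 4 → {v3}. Each edge has distinct colors on its endpoints.

4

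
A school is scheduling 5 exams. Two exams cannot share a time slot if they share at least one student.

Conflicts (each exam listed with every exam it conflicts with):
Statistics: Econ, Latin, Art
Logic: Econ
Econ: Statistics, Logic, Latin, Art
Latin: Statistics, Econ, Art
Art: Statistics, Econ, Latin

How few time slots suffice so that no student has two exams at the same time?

Statistics, Econ, Latin, Art all conflict with each other, so at least 4 time slots are needed.
A valid assignment using 4 time slots: Statistics=3, Logic=2, Econ=1, Latin=2, Art=4. Every pair that conflicts lands in different time slots.

4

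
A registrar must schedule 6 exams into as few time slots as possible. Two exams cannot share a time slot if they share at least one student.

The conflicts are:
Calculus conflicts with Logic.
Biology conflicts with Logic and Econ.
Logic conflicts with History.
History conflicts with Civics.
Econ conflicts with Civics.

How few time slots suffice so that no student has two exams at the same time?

The cycle Econ-Civics-History-Logic-Biology-Econ has odd length 5, so it cannot be 2-colored; at least 3 time slots are needed.
3 time slots suffice: time slot 1 → {Logic, Econ}; time slot 2 → {Calculus, Biology, History}; time slot 3 → {Civics}. Every pair that conflicts lands in different time slots.

3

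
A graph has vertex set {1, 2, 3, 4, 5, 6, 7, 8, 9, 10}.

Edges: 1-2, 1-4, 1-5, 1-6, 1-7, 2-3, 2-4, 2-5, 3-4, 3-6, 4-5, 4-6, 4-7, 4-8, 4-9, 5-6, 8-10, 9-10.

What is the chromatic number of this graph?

1, 2, 4, 5 are mutually adjacent (a clique of size 4), so at least 4 colors are needed.
One proper 4-coloring: 1=b, 2=c, 3=b, 4=a, 5=d, 6=c, 7=c, 8=b, 9=b, 10=a. Every edge joins two different colors.

4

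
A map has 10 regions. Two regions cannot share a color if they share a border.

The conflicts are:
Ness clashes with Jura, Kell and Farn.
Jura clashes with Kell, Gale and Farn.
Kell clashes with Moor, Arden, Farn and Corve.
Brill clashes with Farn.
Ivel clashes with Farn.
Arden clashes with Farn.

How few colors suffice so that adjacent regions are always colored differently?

Ness, Jura, Kell, Farn all conflict with each other, so at least 4 colors are needed.
A valid assignment using 4 colors: Ness=4, Jura=3, Kell=2, Gale=1, Moor=1, Brill=2, Ivel=2, Arden=3, Farn=1, Corve=1. Each listed conflict is separated.

4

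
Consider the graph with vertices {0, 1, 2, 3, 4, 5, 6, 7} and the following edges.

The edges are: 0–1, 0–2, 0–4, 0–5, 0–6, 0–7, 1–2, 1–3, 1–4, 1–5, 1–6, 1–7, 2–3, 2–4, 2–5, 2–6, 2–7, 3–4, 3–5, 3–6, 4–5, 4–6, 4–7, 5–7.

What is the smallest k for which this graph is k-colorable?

0, 1, 2, 4, 5, 7 are pairwise adjacent (a clique of size 6), so at least 6 colors are needed.
6 colors suffice: color red → {2}; color blue → {1}; color green → {4}; color yellow → {0, 3}; color purple → {5, 6}; color orange → {7}. No two adjacent vertices share a color.

6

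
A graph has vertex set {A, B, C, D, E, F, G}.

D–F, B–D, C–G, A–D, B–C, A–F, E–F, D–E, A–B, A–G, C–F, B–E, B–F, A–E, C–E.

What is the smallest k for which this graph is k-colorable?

5

A, B, D, E, F form a clique, so at least 5 colors are needed.
5 colors suffice: color 1 → {E, G}; color 2 → {B}; color 3 → {F}; color 4 → {A, C}; color 5 → {D}. Each edge has distinct colors on its endpoints.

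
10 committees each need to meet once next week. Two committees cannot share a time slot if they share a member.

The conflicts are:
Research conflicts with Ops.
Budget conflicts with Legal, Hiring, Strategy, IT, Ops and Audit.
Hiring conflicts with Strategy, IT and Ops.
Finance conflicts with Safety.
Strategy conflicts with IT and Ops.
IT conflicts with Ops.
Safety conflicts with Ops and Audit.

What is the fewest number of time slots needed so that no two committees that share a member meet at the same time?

Budget, Hiring, Strategy, IT, Ops all conflict with each other, so at least 5 time slots are needed.
5 time slots suffice: time slot 1 → {Legal, Finance, Ops, Audit}; time slot 2 → {Research, Budget, Safety}; time slot 3 → {Strategy}; time slot 4 → {Hiring}; time slot 5 → {IT}. Each listed conflict is separated.

5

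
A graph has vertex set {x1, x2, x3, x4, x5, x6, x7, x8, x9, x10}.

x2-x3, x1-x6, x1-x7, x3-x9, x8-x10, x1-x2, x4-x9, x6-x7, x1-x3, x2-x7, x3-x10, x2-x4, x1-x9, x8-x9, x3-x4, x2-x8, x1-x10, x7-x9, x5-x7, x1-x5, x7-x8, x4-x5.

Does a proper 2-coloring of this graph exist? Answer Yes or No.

x7, x8, x9 are pairwise adjacent, so at least 3 colors are needed.
So 2 colors are not enough.

No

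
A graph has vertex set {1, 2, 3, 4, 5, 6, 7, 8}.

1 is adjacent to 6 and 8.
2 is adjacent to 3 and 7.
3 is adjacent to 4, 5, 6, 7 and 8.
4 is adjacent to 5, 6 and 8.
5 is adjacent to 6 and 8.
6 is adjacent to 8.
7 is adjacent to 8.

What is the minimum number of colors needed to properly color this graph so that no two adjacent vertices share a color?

3, 4, 5, 6, 8 are mutually adjacent (a clique of size 5), so at least 5 colors are needed.
5 colors suffice: 1=red, 2=blue, 3=red, 4=yellow, 5=purple, 6=green, 7=green, 8=blue. No two adjacent vertices share a color.

5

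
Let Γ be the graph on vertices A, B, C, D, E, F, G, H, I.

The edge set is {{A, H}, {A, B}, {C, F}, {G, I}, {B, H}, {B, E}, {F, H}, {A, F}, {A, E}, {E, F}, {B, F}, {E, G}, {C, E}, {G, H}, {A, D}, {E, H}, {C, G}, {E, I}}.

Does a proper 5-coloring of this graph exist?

Yes

The chromatic number is 5. A, B, E, F, H are mutually adjacent (a clique of size 5), so at least 5 colors are needed.
5 colors suffice: color red → {D, E}; color blue → {A, G}; color green → {F, I}; color yellow → {C, H}; color purple → {B}.
That is already a proper 5-coloring.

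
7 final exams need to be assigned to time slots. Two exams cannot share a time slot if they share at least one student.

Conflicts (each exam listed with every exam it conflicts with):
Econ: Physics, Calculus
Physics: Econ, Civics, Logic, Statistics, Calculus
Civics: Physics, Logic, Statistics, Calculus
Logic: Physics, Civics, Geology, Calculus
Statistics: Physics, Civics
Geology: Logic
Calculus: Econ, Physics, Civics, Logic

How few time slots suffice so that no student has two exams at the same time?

4

Physics, Civics, Logic, Calculus pairwise conflict, so at least 4 time slots are needed.
4 time slots suffice: Econ=3, Physics=1, Civics=4, Logic=3, Statistics=2, Geology=1, Calculus=2. No two conflicting exams share a time slot.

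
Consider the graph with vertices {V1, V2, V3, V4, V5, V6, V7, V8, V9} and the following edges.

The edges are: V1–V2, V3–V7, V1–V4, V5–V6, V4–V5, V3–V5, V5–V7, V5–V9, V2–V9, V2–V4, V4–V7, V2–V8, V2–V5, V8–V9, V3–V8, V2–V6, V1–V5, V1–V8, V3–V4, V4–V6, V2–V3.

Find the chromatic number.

V1, V2, V4, V5 form a clique, so at least 4 colors are needed.
4 colors suffice: color 1 → {V2, V7}; color 2 → {V5, V8}; color 3 → {V4, V9}; color 4 → {V1, V3, V6}. Every edge joins two different colors.

4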